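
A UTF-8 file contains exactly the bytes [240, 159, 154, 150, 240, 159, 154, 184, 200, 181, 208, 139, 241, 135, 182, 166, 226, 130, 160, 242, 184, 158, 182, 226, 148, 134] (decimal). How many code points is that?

Byte at offset 0: 0xF0 = 11110000 → 4-byte char (#1). Advance 4.
Byte at offset 4: 0xF0 = 11110000 → 4-byte char (#2). Advance 4.
Byte at offset 8: 0xC8 = 11001000 → 2-byte char (#3). Advance 2.
Byte at offset 10: 0xD0 = 11010000 → 2-byte char (#4). Advance 2.
Byte at offset 12: 0xF1 = 11110001 → 4-byte char (#5). Advance 4.
Byte at offset 16: 0xE2 = 11100010 → 3-byte char (#6). Advance 3.
Byte at offset 19: 0xF2 = 11110010 → 4-byte char (#7). Advance 4.
Byte at offset 23: 0xE2 = 11100010 → 3-byte char (#8). Advance 3.
Reached end at offset 26 after 8 code points.

8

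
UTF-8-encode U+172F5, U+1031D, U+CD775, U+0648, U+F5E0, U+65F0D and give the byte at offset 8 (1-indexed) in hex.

1-indexed offset 8 is 0-indexed offset 7.
U+172F5 → 4-byte form F0 97 8B B5 at offsets 0–3.
U+1031D → 4-byte form F0 90 8C 9D at offsets 4–7.
Offset 7 falls in char 2's range; it's byte 4 of F0 90 8C 9D = 0x9D.

0x9D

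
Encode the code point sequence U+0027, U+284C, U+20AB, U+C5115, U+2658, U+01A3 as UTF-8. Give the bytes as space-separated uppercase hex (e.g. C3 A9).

U+0027: 1-byte form → 27.
U+284C: 3-byte form → E2 A1 8C.
U+20AB: 3-byte form → E2 82 AB.
U+C5115: 4-byte form → F3 85 84 95.
U+2658: 3-byte form → E2 99 98.
U+01A3: 2-byte form → C6 A3.
Concatenated (16 bytes): 27 E2 A1 8C E2 82 AB F3 85 84 95 E2 99 98 C6 A3.

27 E2 A1 8C E2 82 AB F3 85 84 95 E2 99 98 C6 A3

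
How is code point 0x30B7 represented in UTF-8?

E3 82 B7

U+30B7 = 0x30B7 = 12471 decimal. In range U+0800–U+FFFF → 3-byte form: 1110xxxx 10xxxxxx 10xxxxxx.
Binary (16 bits): 0011000010110111.
Split 4+6+6: 0011 | 000010 | 110111.
Byte 1: 11100011 = 0xE3.
Byte 2: 10000010 = 0x82.
Byte 3: 10110111 = 0xB7.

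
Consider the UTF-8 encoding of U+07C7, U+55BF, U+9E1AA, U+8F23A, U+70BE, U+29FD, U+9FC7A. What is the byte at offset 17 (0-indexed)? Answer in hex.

0xA7

U+07C7 → 2-byte form DF 87 at offsets 0–1.
U+55BF → 3-byte form E5 96 BF at offsets 2–4.
U+9E1AA → 4-byte form F2 9E 86 AA at offsets 5–8.
U+8F23A → 4-byte form F2 8F 88 BA at offsets 9–12.
U+70BE → 3-byte form E7 82 BE at offsets 13–15.
U+29FD → 3-byte form E2 A7 BD at offsets 16–18.
Offset 17 falls in char 6's range; it's byte 2 of E2 A7 BD = 0xA7.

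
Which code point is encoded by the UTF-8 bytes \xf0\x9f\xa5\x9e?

Leading byte 0xF0 = 11110000 matches 11110xxx → 4-byte sequence.
Byte 1: 0xF0 = 11110000, payload 000 (3 bits).
Byte 2: 0x9F = 10011111 (10xxxxxx ✓), payload 011111.
Byte 3: 0xA5 = 10100101 (10xxxxxx ✓), payload 100101.
Byte 4: 0x9E = 10011110 (10xxxxxx ✓), payload 011110.
Concatenate: 000011111100101011110 = 0x1F95E (21 bits → U+1F95E).

U+1F95E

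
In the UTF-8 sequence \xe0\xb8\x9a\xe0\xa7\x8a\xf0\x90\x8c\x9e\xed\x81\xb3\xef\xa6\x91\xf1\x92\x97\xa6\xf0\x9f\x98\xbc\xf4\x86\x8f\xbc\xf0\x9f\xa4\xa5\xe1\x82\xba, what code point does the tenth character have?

U+10BA

Offset 0: leading byte 0xE0 = 11100000 → 3-byte char #1 = E0 B8 9A.
Offset 3: leading byte 0xE0 = 11100000 → 3-byte char #2 = E0 A7 8A.
Offset 6: leading byte 0xF0 = 11110000 → 4-byte char #3 = F0 90 8C 9E.
Offset 10: leading byte 0xED = 11101101 → 3-byte char #4 = ED 81 B3.
Offset 13: leading byte 0xEF = 11101111 → 3-byte char #5 = EF A6 91.
Offset 16: leading byte 0xF1 = 11110001 → 4-byte char #6 = F1 92 97 A6.
Offset 20: leading byte 0xF0 = 11110000 → 4-byte char #7 = F0 9F 98 BC.
Offset 24: leading byte 0xF4 = 11110100 → 4-byte char #8 = F4 86 8F BC.
Offset 28: leading byte 0xF0 = 11110000 → 4-byte char #9 = F0 9F A4 A5.
Offset 32: leading byte 0xE1 = 11100001 → 3-byte char #10 = E1 82 BA.
Leading byte 0xE1 = 11100001 matches 1110xxxx → 3-byte sequence.
Byte 1: 0xE1 = 11100001, payload 0001 (4 bits).
Byte 2: 0x82 = 10000010 (10xxxxxx ✓), payload 000010.
Byte 3: 0xBA = 10111010 (10xxxxxx ✓), payload 111010.
Concatenate: 0001000010111010 = 0x10BA (16 bits → U+10BA).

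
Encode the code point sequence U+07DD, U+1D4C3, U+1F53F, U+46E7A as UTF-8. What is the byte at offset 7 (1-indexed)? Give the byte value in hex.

1-indexed offset 7 is 0-indexed offset 6.
U+07DD → 2-byte form DF 9D at offsets 0–1.
U+1D4C3 → 4-byte form F0 9D 93 83 at offsets 2–5.
U+1F53F → 4-byte form F0 9F 94 BF at offsets 6–9.
Offset 6 falls in char 3's range; it's byte 1 of F0 9F 94 BF = 0xF0.

0xF0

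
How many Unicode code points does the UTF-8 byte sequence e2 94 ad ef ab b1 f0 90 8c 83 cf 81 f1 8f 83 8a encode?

5

Byte at offset 0: 0xE2 = 11100010 → 3-byte char (#1). Advance 3.
Byte at offset 3: 0xEF = 11101111 → 3-byte char (#2). Advance 3.
Byte at offset 6: 0xF0 = 11110000 → 4-byte char (#3). Advance 4.
Byte at offset 10: 0xCF = 11001111 → 2-byte char (#4). Advance 2.
Byte at offset 12: 0xF1 = 11110001 → 4-byte char (#5). Advance 4.
Reached end at offset 16 after 5 code points.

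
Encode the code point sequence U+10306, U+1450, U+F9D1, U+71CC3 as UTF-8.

U+10306: 4-byte form → F0 90 8C 86.
U+1450: 3-byte form → E1 91 90.
U+F9D1: 3-byte form → EF A7 91.
U+71CC3: 4-byte form → F1 B1 B3 83.
Concatenated (14 bytes): F0 90 8C 86 E1 91 90 EF A7 91 F1 B1 B3 83.

F0 90 8C 86 E1 91 90 EF A7 91 F1 B1 B3 83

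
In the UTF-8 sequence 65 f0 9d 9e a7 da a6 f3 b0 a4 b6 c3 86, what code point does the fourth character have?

Offset 0: leading byte 0x65 = 01100101 → 1-byte char #1 = 65.
Offset 1: leading byte 0xF0 = 11110000 → 4-byte char #2 = F0 9D 9E A7.
Offset 5: leading byte 0xDA = 11011010 → 2-byte char #3 = DA A6.
Offset 7: leading byte 0xF3 = 11110011 → 4-byte char #4 = F3 B0 A4 B6.
Leading byte 0xF3 = 11110011 matches 11110xxx → 4-byte sequence.
Byte 1: 0xF3 = 11110011, payload 011 (3 bits).
Byte 2: 0xB0 = 10110000 (10xxxxxx ✓), payload 110000.
Byte 3: 0xA4 = 10100100 (10xxxxxx ✓), payload 100100.
Byte 4: 0xB6 = 10110110 (10xxxxxx ✓), payload 110110.
Concatenate: 011110000100100110110 = 0xF0936 (21 bits → U+F0936).

U+F0936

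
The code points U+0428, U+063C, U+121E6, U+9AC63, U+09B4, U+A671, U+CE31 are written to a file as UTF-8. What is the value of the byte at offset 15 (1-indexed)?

1-indexed offset 15 is 0-indexed offset 14.
U+0428 → 2-byte form D0 A8 at offsets 0–1.
U+063C → 2-byte form D8 BC at offsets 2–3.
U+121E6 → 4-byte form F0 92 87 A6 at offsets 4–7.
U+9AC63 → 4-byte form F2 9A B1 A3 at offsets 8–11.
U+09B4 → 3-byte form E0 A6 B4 at offsets 12–14.
Offset 14 falls in char 5's range; it's byte 3 of E0 A6 B4 = 0xB4.

0xB4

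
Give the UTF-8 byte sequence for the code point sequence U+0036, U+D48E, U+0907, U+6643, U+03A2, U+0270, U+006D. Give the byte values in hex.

U+0036: 1-byte form → 36.
U+D48E: 3-byte form → ED 92 8E.
U+0907: 3-byte form → E0 A4 87.
U+6643: 3-byte form → E6 99 83.
U+03A2: 2-byte form → CE A2.
U+0270: 2-byte form → C9 B0.
U+006D: 1-byte form → 6D.
Concatenated (15 bytes): 36 ED 92 8E E0 A4 87 E6 99 83 CE A2 C9 B0 6D.

36 ED 92 8E E0 A4 87 E6 99 83 CE A2 C9 B0 6D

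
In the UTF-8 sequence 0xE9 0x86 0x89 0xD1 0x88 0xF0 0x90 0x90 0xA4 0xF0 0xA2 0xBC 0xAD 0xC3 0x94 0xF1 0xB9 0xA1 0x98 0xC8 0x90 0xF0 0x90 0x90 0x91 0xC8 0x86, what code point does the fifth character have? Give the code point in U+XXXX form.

U+00D4

Offset 0: leading byte 0xE9 = 11101001 → 3-byte char #1 = E9 86 89.
Offset 3: leading byte 0xD1 = 11010001 → 2-byte char #2 = D1 88.
Offset 5: leading byte 0xF0 = 11110000 → 4-byte char #3 = F0 90 90 A4.
Offset 9: leading byte 0xF0 = 11110000 → 4-byte char #4 = F0 A2 BC AD.
Offset 13: leading byte 0xC3 = 11000011 → 2-byte char #5 = C3 94.
Leading byte 0xC3 = 11000011 matches 110xxxxx → 2-byte sequence.
Byte 1: 0xC3 = 11000011, payload 00011 (5 bits).
Byte 2: 0x94 = 10010100 (10xxxxxx ✓), payload 010100.
Concatenate: 00011010100 = 0xD4 (11 bits → U+00D4).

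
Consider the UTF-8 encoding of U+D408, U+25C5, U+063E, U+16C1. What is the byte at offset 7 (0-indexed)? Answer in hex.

0xBE

U+D408 → 3-byte form ED 90 88 at offsets 0–2.
U+25C5 → 3-byte form E2 97 85 at offsets 3–5.
U+063E → 2-byte form D8 BE at offsets 6–7.
Offset 7 falls in char 3's range; it's byte 2 of D8 BE = 0xBE.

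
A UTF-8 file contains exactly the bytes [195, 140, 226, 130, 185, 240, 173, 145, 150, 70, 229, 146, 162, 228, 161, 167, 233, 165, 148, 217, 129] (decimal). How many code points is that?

Byte at offset 0: 0xC3 = 11000011 → 2-byte char (#1). Advance 2.
Byte at offset 2: 0xE2 = 11100010 → 3-byte char (#2). Advance 3.
Byte at offset 5: 0xF0 = 11110000 → 4-byte char (#3). Advance 4.
Byte at offset 9: 0x46 = 01000110 → 1-byte char (#4). Advance 1.
Byte at offset 10: 0xE5 = 11100101 → 3-byte char (#5). Advance 3.
Byte at offset 13: 0xE4 = 11100100 → 3-byte char (#6). Advance 3.
Byte at offset 16: 0xE9 = 11101001 → 3-byte char (#7). Advance 3.
Byte at offset 19: 0xD9 = 11011001 → 2-byte char (#8). Advance 2.
Reached end at offset 21 after 8 code points.

8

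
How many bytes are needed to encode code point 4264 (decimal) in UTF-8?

U+10A8 = 0x10A8. UTF-8 uses 1 byte below 0x80, 2 below 0x800, 3 below 0x10000, 4 up to 0x10FFFF. 0x10A8 is in U+0800–U+FFFF → 3 bytes.

3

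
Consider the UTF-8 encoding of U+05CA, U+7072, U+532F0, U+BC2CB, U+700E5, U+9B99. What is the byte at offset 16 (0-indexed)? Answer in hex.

U+05CA → 2-byte form D7 8A at offsets 0–1.
U+7072 → 3-byte form E7 81 B2 at offsets 2–4.
U+532F0 → 4-byte form F1 93 8B B0 at offsets 5–8.
U+BC2CB → 4-byte form F2 BC 8B 8B at offsets 9–12.
U+700E5 → 4-byte form F1 B0 83 A5 at offsets 13–16.
Offset 16 falls in char 5's range; it's byte 4 of F1 B0 83 A5 = 0xA5.

0xA5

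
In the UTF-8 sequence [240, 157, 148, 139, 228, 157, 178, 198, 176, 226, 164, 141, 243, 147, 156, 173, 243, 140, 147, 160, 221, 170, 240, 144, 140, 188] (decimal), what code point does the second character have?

U+4772

Offset 0: leading byte 0xF0 = 11110000 → 4-byte char #1 = F0 9D 94 8B.
Offset 4: leading byte 0xE4 = 11100100 → 3-byte char #2 = E4 9D B2.
Leading byte 0xE4 = 11100100 matches 1110xxxx → 3-byte sequence.
Byte 1: 0xE4 = 11100100, payload 0100 (4 bits).
Byte 2: 0x9D = 10011101 (10xxxxxx ✓), payload 011101.
Byte 3: 0xB2 = 10110010 (10xxxxxx ✓), payload 110010.
Concatenate: 0100011101110010 = 0x4772 (16 bits → U+4772).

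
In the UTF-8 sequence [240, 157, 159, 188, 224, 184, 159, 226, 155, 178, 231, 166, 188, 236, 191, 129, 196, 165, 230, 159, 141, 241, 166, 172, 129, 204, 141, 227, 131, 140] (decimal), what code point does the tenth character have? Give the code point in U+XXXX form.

U+30CC

Offset 0: leading byte 0xF0 = 11110000 → 4-byte char #1 = F0 9D 9F BC.
Offset 4: leading byte 0xE0 = 11100000 → 3-byte char #2 = E0 B8 9F.
Offset 7: leading byte 0xE2 = 11100010 → 3-byte char #3 = E2 9B B2.
Offset 10: leading byte 0xE7 = 11100111 → 3-byte char #4 = E7 A6 BC.
Offset 13: leading byte 0xEC = 11101100 → 3-byte char #5 = EC BF 81.
Offset 16: leading byte 0xC4 = 11000100 → 2-byte char #6 = C4 A5.
Offset 18: leading byte 0xE6 = 11100110 → 3-byte char #7 = E6 9F 8D.
Offset 21: leading byte 0xF1 = 11110001 → 4-byte char #8 = F1 A6 AC 81.
Offset 25: leading byte 0xCC = 11001100 → 2-byte char #9 = CC 8D.
Offset 27: leading byte 0xE3 = 11100011 → 3-byte char #10 = E3 83 8C.
Leading byte 0xE3 = 11100011 matches 1110xxxx → 3-byte sequence.
Byte 1: 0xE3 = 11100011, payload 0011 (4 bits).
Byte 2: 0x83 = 10000011 (10xxxxxx ✓), payload 000011.
Byte 3: 0x8C = 10001100 (10xxxxxx ✓), payload 001100.
Concatenate: 0011000011001100 = 0x30CC (16 bits → U+30CC).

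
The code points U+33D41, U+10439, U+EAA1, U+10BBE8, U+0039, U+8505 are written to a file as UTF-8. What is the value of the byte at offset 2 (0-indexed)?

0xB5

U+33D41 → 4-byte form F0 B3 B5 81 at offsets 0–3.
Offset 2 falls in char 1's range; it's byte 3 of F0 B3 B5 81 = 0xB5.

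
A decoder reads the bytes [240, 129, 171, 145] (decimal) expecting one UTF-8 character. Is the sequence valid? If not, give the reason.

Leading byte 0xF0 = 11110000 → 4-byte form.
Continuation bytes all match 10xxxxxx. Payload decodes to 0x1AD1.
But 0x1AD1 < 0x10000, the minimum for a 4-byte sequence — this is an overlong encoding.

invalid (overlong encoding)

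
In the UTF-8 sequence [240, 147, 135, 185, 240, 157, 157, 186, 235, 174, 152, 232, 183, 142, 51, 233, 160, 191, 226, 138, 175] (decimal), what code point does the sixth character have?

U+983F

Offset 0: leading byte 0xF0 = 11110000 → 4-byte char #1 = F0 93 87 B9.
Offset 4: leading byte 0xF0 = 11110000 → 4-byte char #2 = F0 9D 9D BA.
Offset 8: leading byte 0xEB = 11101011 → 3-byte char #3 = EB AE 98.
Offset 11: leading byte 0xE8 = 11101000 → 3-byte char #4 = E8 B7 8E.
Offset 14: leading byte 0x33 = 00110011 → 1-byte char #5 = 33.
Offset 15: leading byte 0xE9 = 11101001 → 3-byte char #6 = E9 A0 BF.
Leading byte 0xE9 = 11101001 matches 1110xxxx → 3-byte sequence.
Byte 1: 0xE9 = 11101001, payload 1001 (4 bits).
Byte 2: 0xA0 = 10100000 (10xxxxxx ✓), payload 100000.
Byte 3: 0xBF = 10111111 (10xxxxxx ✓), payload 111111.
Concatenate: 1001100000111111 = 0x983F (16 bits → U+983F).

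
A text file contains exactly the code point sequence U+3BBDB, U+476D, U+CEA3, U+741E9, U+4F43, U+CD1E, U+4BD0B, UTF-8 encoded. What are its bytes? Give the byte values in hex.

F0 BB AF 9B E4 9D AD EC BA A3 F1 B4 87 A9 E4 BD 83 EC B4 9E F1 8B B4 8B

U+3BBDB: 4-byte form → F0 BB AF 9B.
U+476D: 3-byte form → E4 9D AD.
U+CEA3: 3-byte form → EC BA A3.
U+741E9: 4-byte form → F1 B4 87 A9.
U+4F43: 3-byte form → E4 BD 83.
U+CD1E: 3-byte form → EC B4 9E.
U+4BD0B: 4-byte form → F1 8B B4 8B.
Concatenated (24 bytes): F0 BB AF 9B E4 9D AD EC BA A3 F1 B4 87 A9 E4 BD 83 EC B4 9E F1 8B B4 8B.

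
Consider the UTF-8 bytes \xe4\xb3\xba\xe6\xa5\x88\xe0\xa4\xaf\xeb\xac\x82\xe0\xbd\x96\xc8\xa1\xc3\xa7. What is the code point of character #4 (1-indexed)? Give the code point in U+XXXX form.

U+BB02

Offset 0: leading byte 0xE4 = 11100100 → 3-byte char #1 = E4 B3 BA.
Offset 3: leading byte 0xE6 = 11100110 → 3-byte char #2 = E6 A5 88.
Offset 6: leading byte 0xE0 = 11100000 → 3-byte char #3 = E0 A4 AF.
Offset 9: leading byte 0xEB = 11101011 → 3-byte char #4 = EB AC 82.
Leading byte 0xEB = 11101011 matches 1110xxxx → 3-byte sequence.
Byte 1: 0xEB = 11101011, payload 1011 (4 bits).
Byte 2: 0xAC = 10101100 (10xxxxxx ✓), payload 101100.
Byte 3: 0x82 = 10000010 (10xxxxxx ✓), payload 000010.
Concatenate: 1011101100000010 = 0xBB02 (16 bits → U+BB02).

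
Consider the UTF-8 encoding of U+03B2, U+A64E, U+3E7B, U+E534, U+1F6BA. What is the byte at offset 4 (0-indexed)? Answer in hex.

U+03B2 → 2-byte form CE B2 at offsets 0–1.
U+A64E → 3-byte form EA 99 8E at offsets 2–4.
Offset 4 falls in char 2's range; it's byte 3 of EA 99 8E = 0x8E.

0x8E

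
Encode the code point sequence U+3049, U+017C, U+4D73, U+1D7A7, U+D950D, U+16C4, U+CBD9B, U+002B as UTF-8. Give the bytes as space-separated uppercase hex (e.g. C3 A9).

E3 81 89 C5 BC E4 B5 B3 F0 9D 9E A7 F3 99 94 8D E1 9B 84 F3 8B B6 9B 2B

U+3049: 3-byte form → E3 81 89.
U+017C: 2-byte form → C5 BC.
U+4D73: 3-byte form → E4 B5 B3.
U+1D7A7: 4-byte form → F0 9D 9E A7.
U+D950D: 4-byte form → F3 99 94 8D.
U+16C4: 3-byte form → E1 9B 84.
U+CBD9B: 4-byte form → F3 8B B6 9B.
U+002B: 1-byte form → 2B.
Concatenated (24 bytes): E3 81 89 C5 BC E4 B5 B3 F0 9D 9E A7 F3 99 94 8D E1 9B 84 F3 8B B6 9B 2B.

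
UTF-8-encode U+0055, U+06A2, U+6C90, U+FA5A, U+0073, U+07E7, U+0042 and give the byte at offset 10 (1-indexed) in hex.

1-indexed offset 10 is 0-indexed offset 9.
U+0055 → 1-byte form 55 at offsets 0–0.
U+06A2 → 2-byte form DA A2 at offsets 1–2.
U+6C90 → 3-byte form E6 B2 90 at offsets 3–5.
U+FA5A → 3-byte form EF A9 9A at offsets 6–8.
U+0073 → 1-byte form 73 at offsets 9–9.
Offset 9 falls in char 5's range; it's byte 1 of 73 = 0x73.

0x73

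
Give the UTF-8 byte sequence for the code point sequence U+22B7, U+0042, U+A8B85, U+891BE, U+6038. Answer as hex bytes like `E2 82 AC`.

U+22B7: 3-byte form → E2 8A B7.
U+0042: 1-byte form → 42.
U+A8B85: 4-byte form → F2 A8 AE 85.
U+891BE: 4-byte form → F2 89 86 BE.
U+6038: 3-byte form → E6 80 B8.
Concatenated (15 bytes): E2 8A B7 42 F2 A8 AE 85 F2 89 86 BE E6 80 B8.

E2 8A B7 42 F2 A8 AE 85 F2 89 86 BE E6 80 B8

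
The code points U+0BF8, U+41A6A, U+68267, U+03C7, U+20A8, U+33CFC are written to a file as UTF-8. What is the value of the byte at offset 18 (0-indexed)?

U+0BF8 → 3-byte form E0 AF B8 at offsets 0–2.
U+41A6A → 4-byte form F1 81 A9 AA at offsets 3–6.
U+68267 → 4-byte form F1 A8 89 A7 at offsets 7–10.
U+03C7 → 2-byte form CF 87 at offsets 11–12.
U+20A8 → 3-byte form E2 82 A8 at offsets 13–15.
U+33CFC → 4-byte form F0 B3 B3 BC at offsets 16–19.
Offset 18 falls in char 6's range; it's byte 3 of F0 B3 B3 BC = 0xB3.

0xB3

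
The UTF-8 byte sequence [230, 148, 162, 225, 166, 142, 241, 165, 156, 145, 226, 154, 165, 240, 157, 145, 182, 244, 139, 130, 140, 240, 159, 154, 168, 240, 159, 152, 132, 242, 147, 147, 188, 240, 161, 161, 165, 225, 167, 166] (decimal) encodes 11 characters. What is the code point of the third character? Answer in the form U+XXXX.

U+65711

Offset 0: leading byte 0xE6 = 11100110 → 3-byte char #1 = E6 94 A2.
Offset 3: leading byte 0xE1 = 11100001 → 3-byte char #2 = E1 A6 8E.
Offset 6: leading byte 0xF1 = 11110001 → 4-byte char #3 = F1 A5 9C 91.
Leading byte 0xF1 = 11110001 matches 11110xxx → 4-byte sequence.
Byte 1: 0xF1 = 11110001, payload 001 (3 bits).
Byte 2: 0xA5 = 10100101 (10xxxxxx ✓), payload 100101.
Byte 3: 0x9C = 10011100 (10xxxxxx ✓), payload 011100.
Byte 4: 0x91 = 10010001 (10xxxxxx ✓), payload 010001.
Concatenate: 001100101011100010001 = 0x65711 (21 bits → U+65711).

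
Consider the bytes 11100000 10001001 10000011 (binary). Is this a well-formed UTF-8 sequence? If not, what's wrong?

invalid (overlong encoding)

Leading byte 0xE0 = 11100000 → 3-byte form.
Continuation bytes all match 10xxxxxx. Payload decodes to 0x243.
But 0x243 < 0x800, the minimum for a 3-byte sequence — this is an overlong encoding.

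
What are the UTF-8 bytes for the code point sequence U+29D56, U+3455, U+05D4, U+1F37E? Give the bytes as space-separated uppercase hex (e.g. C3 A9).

U+29D56: 4-byte form → F0 A9 B5 96.
U+3455: 3-byte form → E3 91 95.
U+05D4: 2-byte form → D7 94.
U+1F37E: 4-byte form → F0 9F 8D BE.
Concatenated (13 bytes): F0 A9 B5 96 E3 91 95 D7 94 F0 9F 8D BE.

F0 A9 B5 96 E3 91 95 D7 94 F0 9F 8D BE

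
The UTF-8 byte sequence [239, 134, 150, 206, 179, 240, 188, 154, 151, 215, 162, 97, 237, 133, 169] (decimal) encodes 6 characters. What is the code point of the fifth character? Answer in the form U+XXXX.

U+0061

Offset 0: leading byte 0xEF = 11101111 → 3-byte char #1 = EF 86 96.
Offset 3: leading byte 0xCE = 11001110 → 2-byte char #2 = CE B3.
Offset 5: leading byte 0xF0 = 11110000 → 4-byte char #3 = F0 BC 9A 97.
Offset 9: leading byte 0xD7 = 11010111 → 2-byte char #4 = D7 A2.
Offset 11: leading byte 0x61 = 01100001 → 1-byte char #5 = 61.
Leading byte 0x61 = 01100001 matches 0xxxxxxx → 1-byte sequence.
Byte 1: 0x61 = 01100001, payload 1100001 (7 bits).
Concatenate: 1100001 = 0x61 (7 bits → U+0061).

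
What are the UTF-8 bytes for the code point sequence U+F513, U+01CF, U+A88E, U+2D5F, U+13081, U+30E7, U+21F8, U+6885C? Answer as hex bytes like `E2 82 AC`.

EF 94 93 C7 8F EA A2 8E E2 B5 9F F0 93 82 81 E3 83 A7 E2 87 B8 F1 A8 A1 9C

U+F513: 3-byte form → EF 94 93.
U+01CF: 2-byte form → C7 8F.
U+A88E: 3-byte form → EA A2 8E.
U+2D5F: 3-byte form → E2 B5 9F.
U+13081: 4-byte form → F0 93 82 81.
U+30E7: 3-byte form → E3 83 A7.
U+21F8: 3-byte form → E2 87 B8.
U+6885C: 4-byte form → F1 A8 A1 9C.
Concatenated (25 bytes): EF 94 93 C7 8F EA A2 8E E2 B5 9F F0 93 82 81 E3 83 A7 E2 87 B8 F1 A8 A1 9C.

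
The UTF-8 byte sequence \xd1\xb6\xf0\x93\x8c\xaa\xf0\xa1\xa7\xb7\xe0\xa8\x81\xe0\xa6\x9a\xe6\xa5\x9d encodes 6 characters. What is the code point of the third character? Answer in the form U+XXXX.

Offset 0: leading byte 0xD1 = 11010001 → 2-byte char #1 = D1 B6.
Offset 2: leading byte 0xF0 = 11110000 → 4-byte char #2 = F0 93 8C AA.
Offset 6: leading byte 0xF0 = 11110000 → 4-byte char #3 = F0 A1 A7 B7.
Leading byte 0xF0 = 11110000 matches 11110xxx → 4-byte sequence.
Byte 1: 0xF0 = 11110000, payload 000 (3 bits).
Byte 2: 0xA1 = 10100001 (10xxxxxx ✓), payload 100001.
Byte 3: 0xA7 = 10100111 (10xxxxxx ✓), payload 100111.
Byte 4: 0xB7 = 10110111 (10xxxxxx ✓), payload 110111.
Concatenate: 000100001100111110111 = 0x219F7 (21 bits → U+219F7).

U+219F7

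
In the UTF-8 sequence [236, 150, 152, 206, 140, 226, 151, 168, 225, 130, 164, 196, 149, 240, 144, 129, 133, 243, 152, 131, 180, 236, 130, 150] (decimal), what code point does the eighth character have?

U+C096

Offset 0: leading byte 0xEC = 11101100 → 3-byte char #1 = EC 96 98.
Offset 3: leading byte 0xCE = 11001110 → 2-byte char #2 = CE 8C.
Offset 5: leading byte 0xE2 = 11100010 → 3-byte char #3 = E2 97 A8.
Offset 8: leading byte 0xE1 = 11100001 → 3-byte char #4 = E1 82 A4.
Offset 11: leading byte 0xC4 = 11000100 → 2-byte char #5 = C4 95.
Offset 13: leading byte 0xF0 = 11110000 → 4-byte char #6 = F0 90 81 85.
Offset 17: leading byte 0xF3 = 11110011 → 4-byte char #7 = F3 98 83 B4.
Offset 21: leading byte 0xEC = 11101100 → 3-byte char #8 = EC 82 96.
Leading byte 0xEC = 11101100 matches 1110xxxx → 3-byte sequence.
Byte 1: 0xEC = 11101100, payload 1100 (4 bits).
Byte 2: 0x82 = 10000010 (10xxxxxx ✓), payload 000010.
Byte 3: 0x96 = 10010110 (10xxxxxx ✓), payload 010110.
Concatenate: 1100000010010110 = 0xC096 (16 bits → U+C096).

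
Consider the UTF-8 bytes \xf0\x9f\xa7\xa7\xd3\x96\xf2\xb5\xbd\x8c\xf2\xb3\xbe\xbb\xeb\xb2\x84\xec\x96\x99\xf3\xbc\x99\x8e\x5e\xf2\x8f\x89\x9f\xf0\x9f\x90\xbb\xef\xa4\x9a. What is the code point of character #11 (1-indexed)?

U+F91A

Offset 0: leading byte 0xF0 = 11110000 → 4-byte char #1 = F0 9F A7 A7.
Offset 4: leading byte 0xD3 = 11010011 → 2-byte char #2 = D3 96.
Offset 6: leading byte 0xF2 = 11110010 → 4-byte char #3 = F2 B5 BD 8C.
Offset 10: leading byte 0xF2 = 11110010 → 4-byte char #4 = F2 B3 BE BB.
Offset 14: leading byte 0xEB = 11101011 → 3-byte char #5 = EB B2 84.
Offset 17: leading byte 0xEC = 11101100 → 3-byte char #6 = EC 96 99.
Offset 20: leading byte 0xF3 = 11110011 → 4-byte char #7 = F3 BC 99 8E.
Offset 24: leading byte 0x5E = 01011110 → 1-byte char #8 = 5E.
Offset 25: leading byte 0xF2 = 11110010 → 4-byte char #9 = F2 8F 89 9F.
Offset 29: leading byte 0xF0 = 11110000 → 4-byte char #10 = F0 9F 90 BB.
Offset 33: leading byte 0xEF = 11101111 → 3-byte char #11 = EF A4 9A.
Leading byte 0xEF = 11101111 matches 1110xxxx → 3-byte sequence.
Byte 1: 0xEF = 11101111, payload 1111 (4 bits).
Byte 2: 0xA4 = 10100100 (10xxxxxx ✓), payload 100100.
Byte 3: 0x9A = 10011010 (10xxxxxx ✓), payload 011010.
Concatenate: 1111100100011010 = 0xF91A (16 bits → U+F91A).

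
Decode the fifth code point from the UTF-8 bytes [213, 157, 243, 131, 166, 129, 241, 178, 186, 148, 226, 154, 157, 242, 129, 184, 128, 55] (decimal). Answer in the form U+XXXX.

U+81E00

Offset 0: leading byte 0xD5 = 11010101 → 2-byte char #1 = D5 9D.
Offset 2: leading byte 0xF3 = 11110011 → 4-byte char #2 = F3 83 A6 81.
Offset 6: leading byte 0xF1 = 11110001 → 4-byte char #3 = F1 B2 BA 94.
Offset 10: leading byte 0xE2 = 11100010 → 3-byte char #4 = E2 9A 9D.
Offset 13: leading byte 0xF2 = 11110010 → 4-byte char #5 = F2 81 B8 80.
Leading byte 0xF2 = 11110010 matches 11110xxx → 4-byte sequence.
Byte 1: 0xF2 = 11110010, payload 010 (3 bits).
Byte 2: 0x81 = 10000001 (10xxxxxx ✓), payload 000001.
Byte 3: 0xB8 = 10111000 (10xxxxxx ✓), payload 111000.
Byte 4: 0x80 = 10000000 (10xxxxxx ✓), payload 000000.
Concatenate: 010000001111000000000 = 0x81E00 (21 bits → U+81E00).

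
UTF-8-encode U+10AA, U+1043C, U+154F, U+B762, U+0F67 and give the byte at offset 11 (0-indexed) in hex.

U+10AA → 3-byte form E1 82 AA at offsets 0–2.
U+1043C → 4-byte form F0 90 90 BC at offsets 3–6.
U+154F → 3-byte form E1 95 8F at offsets 7–9.
U+B762 → 3-byte form EB 9D A2 at offsets 10–12.
Offset 11 falls in char 4's range; it's byte 2 of EB 9D A2 = 0x9D.

0x9D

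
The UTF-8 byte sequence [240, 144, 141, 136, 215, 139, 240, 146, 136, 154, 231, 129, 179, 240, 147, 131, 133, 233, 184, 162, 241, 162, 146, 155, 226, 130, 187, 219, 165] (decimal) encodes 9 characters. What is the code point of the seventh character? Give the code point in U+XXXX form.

U+6249B

Offset 0: leading byte 0xF0 = 11110000 → 4-byte char #1 = F0 90 8D 88.
Offset 4: leading byte 0xD7 = 11010111 → 2-byte char #2 = D7 8B.
Offset 6: leading byte 0xF0 = 11110000 → 4-byte char #3 = F0 92 88 9A.
Offset 10: leading byte 0xE7 = 11100111 → 3-byte char #4 = E7 81 B3.
Offset 13: leading byte 0xF0 = 11110000 → 4-byte char #5 = F0 93 83 85.
Offset 17: leading byte 0xE9 = 11101001 → 3-byte char #6 = E9 B8 A2.
Offset 20: leading byte 0xF1 = 11110001 → 4-byte char #7 = F1 A2 92 9B.
Leading byte 0xF1 = 11110001 matches 11110xxx → 4-byte sequence.
Byte 1: 0xF1 = 11110001, payload 001 (3 bits).
Byte 2: 0xA2 = 10100010 (10xxxxxx ✓), payload 100010.
Byte 3: 0x92 = 10010010 (10xxxxxx ✓), payload 010010.
Byte 4: 0x9B = 10011011 (10xxxxxx ✓), payload 011011.
Concatenate: 001100010010010011011 = 0x6249B (21 bits → U+6249B).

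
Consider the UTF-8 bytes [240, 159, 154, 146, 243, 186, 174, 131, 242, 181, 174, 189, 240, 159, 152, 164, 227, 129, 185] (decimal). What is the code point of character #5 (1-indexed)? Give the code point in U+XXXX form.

U+3079

Offset 0: leading byte 0xF0 = 11110000 → 4-byte char #1 = F0 9F 9A 92.
Offset 4: leading byte 0xF3 = 11110011 → 4-byte char #2 = F3 BA AE 83.
Offset 8: leading byte 0xF2 = 11110010 → 4-byte char #3 = F2 B5 AE BD.
Offset 12: leading byte 0xF0 = 11110000 → 4-byte char #4 = F0 9F 98 A4.
Offset 16: leading byte 0xE3 = 11100011 → 3-byte char #5 = E3 81 B9.
Leading byte 0xE3 = 11100011 matches 1110xxxx → 3-byte sequence.
Byte 1: 0xE3 = 11100011, payload 0011 (4 bits).
Byte 2: 0x81 = 10000001 (10xxxxxx ✓), payload 000001.
Byte 3: 0xB9 = 10111001 (10xxxxxx ✓), payload 111001.
Concatenate: 0011000001111001 = 0x3079 (16 bits → U+3079).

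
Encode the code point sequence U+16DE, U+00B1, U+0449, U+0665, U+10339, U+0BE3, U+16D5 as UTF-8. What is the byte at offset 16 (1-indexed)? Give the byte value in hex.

0xA3

1-indexed offset 16 is 0-indexed offset 15.
U+16DE → 3-byte form E1 9B 9E at offsets 0–2.
U+00B1 → 2-byte form C2 B1 at offsets 3–4.
U+0449 → 2-byte form D1 89 at offsets 5–6.
U+0665 → 2-byte form D9 A5 at offsets 7–8.
U+10339 → 4-byte form F0 90 8C B9 at offsets 9–12.
U+0BE3 → 3-byte form E0 AF A3 at offsets 13–15.
Offset 15 falls in char 6's range; it's byte 3 of E0 AF A3 = 0xA3.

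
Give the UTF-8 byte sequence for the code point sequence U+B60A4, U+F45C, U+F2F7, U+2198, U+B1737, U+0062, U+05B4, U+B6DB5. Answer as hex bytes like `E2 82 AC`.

F2 B6 82 A4 EF 91 9C EF 8B B7 E2 86 98 F2 B1 9C B7 62 D6 B4 F2 B6 B6 B5

U+B60A4: 4-byte form → F2 B6 82 A4.
U+F45C: 3-byte form → EF 91 9C.
U+F2F7: 3-byte form → EF 8B B7.
U+2198: 3-byte form → E2 86 98.
U+B1737: 4-byte form → F2 B1 9C B7.
U+0062: 1-byte form → 62.
U+05B4: 2-byte form → D6 B4.
U+B6DB5: 4-byte form → F2 B6 B6 B5.
Concatenated (24 bytes): F2 B6 82 A4 EF 91 9C EF 8B B7 E2 86 98 F2 B1 9C B7 62 D6 B4 F2 B6 B6 B5.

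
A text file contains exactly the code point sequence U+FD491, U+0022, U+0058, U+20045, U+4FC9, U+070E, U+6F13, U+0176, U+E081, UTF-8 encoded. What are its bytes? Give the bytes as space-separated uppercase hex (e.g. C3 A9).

U+FD491: 4-byte form → F3 BD 92 91.
U+0022: 1-byte form → 22.
U+0058: 1-byte form → 58.
U+20045: 4-byte form → F0 A0 81 85.
U+4FC9: 3-byte form → E4 BF 89.
U+070E: 2-byte form → DC 8E.
U+6F13: 3-byte form → E6 BC 93.
U+0176: 2-byte form → C5 B6.
U+E081: 3-byte form → EE 82 81.
Concatenated (23 bytes): F3 BD 92 91 22 58 F0 A0 81 85 E4 BF 89 DC 8E E6 BC 93 C5 B6 EE 82 81.

F3 BD 92 91 22 58 F0 A0 81 85 E4 BF 89 DC 8E E6 BC 93 C5 B6 EE 82 81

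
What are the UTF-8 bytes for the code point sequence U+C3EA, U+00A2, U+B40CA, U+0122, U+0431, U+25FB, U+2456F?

U+C3EA: 3-byte form → EC 8F AA.
U+00A2: 2-byte form → C2 A2.
U+B40CA: 4-byte form → F2 B4 83 8A.
U+0122: 2-byte form → C4 A2.
U+0431: 2-byte form → D0 B1.
U+25FB: 3-byte form → E2 97 BB.
U+2456F: 4-byte form → F0 A4 95 AF.
Concatenated (20 bytes): EC 8F AA C2 A2 F2 B4 83 8A C4 A2 D0 B1 E2 97 BB F0 A4 95 AF.

EC 8F AA C2 A2 F2 B4 83 8A C4 A2 D0 B1 E2 97 BB F0 A4 95 AF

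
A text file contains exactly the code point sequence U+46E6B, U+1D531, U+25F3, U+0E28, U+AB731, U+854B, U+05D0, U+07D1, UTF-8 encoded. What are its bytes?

U+46E6B: 4-byte form → F1 86 B9 AB.
U+1D531: 4-byte form → F0 9D 94 B1.
U+25F3: 3-byte form → E2 97 B3.
U+0E28: 3-byte form → E0 B8 A8.
U+AB731: 4-byte form → F2 AB 9C B1.
U+854B: 3-byte form → E8 95 8B.
U+05D0: 2-byte form → D7 90.
U+07D1: 2-byte form → DF 91.
Concatenated (25 bytes): F1 86 B9 AB F0 9D 94 B1 E2 97 B3 E0 B8 A8 F2 AB 9C B1 E8 95 8B D7 90 DF 91.

F1 86 B9 AB F0 9D 94 B1 E2 97 B3 E0 B8 A8 F2 AB 9C B1 E8 95 8B D7 90 DF 91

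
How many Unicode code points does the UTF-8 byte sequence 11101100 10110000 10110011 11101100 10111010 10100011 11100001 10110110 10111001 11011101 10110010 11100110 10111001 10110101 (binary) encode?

Byte at offset 0: 0xEC = 11101100 → 3-byte char (#1). Advance 3.
Byte at offset 3: 0xEC = 11101100 → 3-byte char (#2). Advance 3.
Byte at offset 6: 0xE1 = 11100001 → 3-byte char (#3). Advance 3.
Byte at offset 9: 0xDD = 11011101 → 2-byte char (#4). Advance 2.
Byte at offset 11: 0xE6 = 11100110 → 3-byte char (#5). Advance 3.
Reached end at offset 14 after 5 code points.

5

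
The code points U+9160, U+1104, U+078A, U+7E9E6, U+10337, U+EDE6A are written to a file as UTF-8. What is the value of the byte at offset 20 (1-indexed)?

0xAA

1-indexed offset 20 is 0-indexed offset 19.
U+9160 → 3-byte form E9 85 A0 at offsets 0–2.
U+1104 → 3-byte form E1 84 84 at offsets 3–5.
U+078A → 2-byte form DE 8A at offsets 6–7.
U+7E9E6 → 4-byte form F1 BE A7 A6 at offsets 8–11.
U+10337 → 4-byte form F0 90 8C B7 at offsets 12–15.
U+EDE6A → 4-byte form F3 AD B9 AA at offsets 16–19.
Offset 19 falls in char 6's range; it's byte 4 of F3 AD B9 AA = 0xAA.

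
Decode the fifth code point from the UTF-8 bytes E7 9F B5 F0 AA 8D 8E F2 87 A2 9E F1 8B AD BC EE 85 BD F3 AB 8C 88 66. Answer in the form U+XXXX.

U+E17D

Offset 0: leading byte 0xE7 = 11100111 → 3-byte char #1 = E7 9F B5.
Offset 3: leading byte 0xF0 = 11110000 → 4-byte char #2 = F0 AA 8D 8E.
Offset 7: leading byte 0xF2 = 11110010 → 4-byte char #3 = F2 87 A2 9E.
Offset 11: leading byte 0xF1 = 11110001 → 4-byte char #4 = F1 8B AD BC.
Offset 15: leading byte 0xEE = 11101110 → 3-byte char #5 = EE 85 BD.
Leading byte 0xEE = 11101110 matches 1110xxxx → 3-byte sequence.
Byte 1: 0xEE = 11101110, payload 1110 (4 bits).
Byte 2: 0x85 = 10000101 (10xxxxxx ✓), payload 000101.
Byte 3: 0xBD = 10111101 (10xxxxxx ✓), payload 111101.
Concatenate: 1110000101111101 = 0xE17D (16 bits → U+E17D).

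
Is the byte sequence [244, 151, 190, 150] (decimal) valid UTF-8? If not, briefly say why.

Leading byte 0xF4 = 11110100 → 4-byte form.
Payload = 0x117F96, which exceeds U+10FFFF, the maximum Unicode code point. (Leading bytes F5–FF, or F4 followed by ≥ 0x90, are invalid.)

invalid (encodes a value above U+10FFFF)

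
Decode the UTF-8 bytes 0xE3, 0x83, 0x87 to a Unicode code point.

U+30C7

Leading byte 0xE3 = 11100011 matches 1110xxxx → 3-byte sequence.
Byte 1: 0xE3 = 11100011, payload 0011 (4 bits).
Byte 2: 0x83 = 10000011 (10xxxxxx ✓), payload 000011.
Byte 3: 0x87 = 10000111 (10xxxxxx ✓), payload 000111.
Concatenate: 0011000011000111 = 0x30C7 (16 bits → U+30C7).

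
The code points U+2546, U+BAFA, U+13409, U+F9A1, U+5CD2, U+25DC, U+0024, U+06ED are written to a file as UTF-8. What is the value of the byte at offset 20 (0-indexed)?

0xDB

U+2546 → 3-byte form E2 95 86 at offsets 0–2.
U+BAFA → 3-byte form EB AB BA at offsets 3–5.
U+13409 → 4-byte form F0 93 90 89 at offsets 6–9.
U+F9A1 → 3-byte form EF A6 A1 at offsets 10–12.
U+5CD2 → 3-byte form E5 B3 92 at offsets 13–15.
U+25DC → 3-byte form E2 97 9C at offsets 16–18.
U+0024 → 1-byte form 24 at offsets 19–19.
U+06ED → 2-byte form DB AD at offsets 20–21.
Offset 20 falls in char 8's range; it's byte 1 of DB AD = 0xDB.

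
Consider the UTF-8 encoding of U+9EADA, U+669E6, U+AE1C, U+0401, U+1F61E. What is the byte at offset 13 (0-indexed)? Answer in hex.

U+9EADA → 4-byte form F2 9E AB 9A at offsets 0–3.
U+669E6 → 4-byte form F1 A6 A7 A6 at offsets 4–7.
U+AE1C → 3-byte form EA B8 9C at offsets 8–10.
U+0401 → 2-byte form D0 81 at offsets 11–12.
U+1F61E → 4-byte form F0 9F 98 9E at offsets 13–16.
Offset 13 falls in char 5's range; it's byte 1 of F0 9F 98 9E = 0xF0.

0xF0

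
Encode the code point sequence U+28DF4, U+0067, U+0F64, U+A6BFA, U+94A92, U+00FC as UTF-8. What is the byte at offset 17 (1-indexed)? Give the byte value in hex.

1-indexed offset 17 is 0-indexed offset 16.
U+28DF4 → 4-byte form F0 A8 B7 B4 at offsets 0–3.
U+0067 → 1-byte form 67 at offsets 4–4.
U+0F64 → 3-byte form E0 BD A4 at offsets 5–7.
U+A6BFA → 4-byte form F2 A6 AF BA at offsets 8–11.
U+94A92 → 4-byte form F2 94 AA 92 at offsets 12–15.
U+00FC → 2-byte form C3 BC at offsets 16–17.
Offset 16 falls in char 6's range; it's byte 1 of C3 BC = 0xC3.

0xC3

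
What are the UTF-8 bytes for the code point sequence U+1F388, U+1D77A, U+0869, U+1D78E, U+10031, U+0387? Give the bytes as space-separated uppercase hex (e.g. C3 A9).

U+1F388: 4-byte form → F0 9F 8E 88.
U+1D77A: 4-byte form → F0 9D 9D BA.
U+0869: 3-byte form → E0 A1 A9.
U+1D78E: 4-byte form → F0 9D 9E 8E.
U+10031: 4-byte form → F0 90 80 B1.
U+0387: 2-byte form → CE 87.
Concatenated (21 bytes): F0 9F 8E 88 F0 9D 9D BA E0 A1 A9 F0 9D 9E 8E F0 90 80 B1 CE 87.

F0 9F 8E 88 F0 9D 9D BA E0 A1 A9 F0 9D 9E 8E F0 90 80 B1 CE 87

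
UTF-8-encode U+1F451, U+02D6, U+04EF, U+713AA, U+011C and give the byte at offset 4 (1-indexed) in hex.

0x91

1-indexed offset 4 is 0-indexed offset 3.
U+1F451 → 4-byte form F0 9F 91 91 at offsets 0–3.
Offset 3 falls in char 1's range; it's byte 4 of F0 9F 91 91 = 0x91.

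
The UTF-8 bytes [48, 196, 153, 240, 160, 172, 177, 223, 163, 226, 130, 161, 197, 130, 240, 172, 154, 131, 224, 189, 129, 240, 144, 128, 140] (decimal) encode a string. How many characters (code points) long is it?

9

Byte at offset 0: 0x30 = 00110000 → 1-byte char (#1). Advance 1.
Byte at offset 1: 0xC4 = 11000100 → 2-byte char (#2). Advance 2.
Byte at offset 3: 0xF0 = 11110000 → 4-byte char (#3). Advance 4.
Byte at offset 7: 0xDF = 11011111 → 2-byte char (#4). Advance 2.
Byte at offset 9: 0xE2 = 11100010 → 3-byte char (#5). Advance 3.
Byte at offset 12: 0xC5 = 11000101 → 2-byte char (#6). Advance 2.
Byte at offset 14: 0xF0 = 11110000 → 4-byte char (#7). Advance 4.
Byte at offset 18: 0xE0 = 11100000 → 3-byte char (#8). Advance 3.
Byte at offset 21: 0xF0 = 11110000 → 4-byte char (#9). Advance 4.
Reached end at offset 25 after 9 code points.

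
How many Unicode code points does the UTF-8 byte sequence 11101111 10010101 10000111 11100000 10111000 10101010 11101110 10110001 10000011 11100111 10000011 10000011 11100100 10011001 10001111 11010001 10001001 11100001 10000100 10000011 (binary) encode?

7

Byte at offset 0: 0xEF = 11101111 → 3-byte char (#1). Advance 3.
Byte at offset 3: 0xE0 = 11100000 → 3-byte char (#2). Advance 3.
Byte at offset 6: 0xEE = 11101110 → 3-byte char (#3). Advance 3.
Byte at offset 9: 0xE7 = 11100111 → 3-byte char (#4). Advance 3.
Byte at offset 12: 0xE4 = 11100100 → 3-byte char (#5). Advance 3.
Byte at offset 15: 0xD1 = 11010001 → 2-byte char (#6). Advance 2.
Byte at offset 17: 0xE1 = 11100001 → 3-byte char (#7). Advance 3.
Reached end at offset 20 after 7 code points.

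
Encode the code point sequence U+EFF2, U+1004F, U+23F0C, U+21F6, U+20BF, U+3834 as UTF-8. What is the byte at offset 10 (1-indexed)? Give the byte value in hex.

0xBC

1-indexed offset 10 is 0-indexed offset 9.
U+EFF2 → 3-byte form EE BF B2 at offsets 0–2.
U+1004F → 4-byte form F0 90 81 8F at offsets 3–6.
U+23F0C → 4-byte form F0 A3 BC 8C at offsets 7–10.
Offset 9 falls in char 3's range; it's byte 3 of F0 A3 BC 8C = 0xBC.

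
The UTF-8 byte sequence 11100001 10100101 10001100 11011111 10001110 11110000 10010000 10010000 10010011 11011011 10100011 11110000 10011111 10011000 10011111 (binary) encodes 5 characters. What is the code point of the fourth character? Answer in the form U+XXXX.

U+06E3

Offset 0: leading byte 0xE1 = 11100001 → 3-byte char #1 = E1 A5 8C.
Offset 3: leading byte 0xDF = 11011111 → 2-byte char #2 = DF 8E.
Offset 5: leading byte 0xF0 = 11110000 → 4-byte char #3 = F0 90 90 93.
Offset 9: leading byte 0xDB = 11011011 → 2-byte char #4 = DB A3.
Leading byte 0xDB = 11011011 matches 110xxxxx → 2-byte sequence.
Byte 1: 0xDB = 11011011, payload 11011 (5 bits).
Byte 2: 0xA3 = 10100011 (10xxxxxx ✓), payload 100011.
Concatenate: 11011100011 = 0x6E3 (11 bits → U+06E3).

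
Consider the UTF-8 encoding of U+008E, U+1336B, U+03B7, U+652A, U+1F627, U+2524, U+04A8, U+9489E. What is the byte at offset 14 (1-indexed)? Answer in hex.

1-indexed offset 14 is 0-indexed offset 13.
U+008E → 2-byte form C2 8E at offsets 0–1.
U+1336B → 4-byte form F0 93 8D AB at offsets 2–5.
U+03B7 → 2-byte form CE B7 at offsets 6–7.
U+652A → 3-byte form E6 94 AA at offsets 8–10.
U+1F627 → 4-byte form F0 9F 98 A7 at offsets 11–14.
Offset 13 falls in char 5's range; it's byte 3 of F0 9F 98 A7 = 0x98.

0x98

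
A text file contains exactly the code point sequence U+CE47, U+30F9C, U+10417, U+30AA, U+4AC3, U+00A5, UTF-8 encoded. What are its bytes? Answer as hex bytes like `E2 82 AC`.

U+CE47: 3-byte form → EC B9 87.
U+30F9C: 4-byte form → F0 B0 BE 9C.
U+10417: 4-byte form → F0 90 90 97.
U+30AA: 3-byte form → E3 82 AA.
U+4AC3: 3-byte form → E4 AB 83.
U+00A5: 2-byte form → C2 A5.
Concatenated (19 bytes): EC B9 87 F0 B0 BE 9C F0 90 90 97 E3 82 AA E4 AB 83 C2 A5.

EC B9 87 F0 B0 BE 9C F0 90 90 97 E3 82 AA E4 AB 83 C2 A5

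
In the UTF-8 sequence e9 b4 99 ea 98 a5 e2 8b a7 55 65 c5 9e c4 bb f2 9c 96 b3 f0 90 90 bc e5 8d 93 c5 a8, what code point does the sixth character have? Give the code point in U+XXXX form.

U+015E

Offset 0: leading byte 0xE9 = 11101001 → 3-byte char #1 = E9 B4 99.
Offset 3: leading byte 0xEA = 11101010 → 3-byte char #2 = EA 98 A5.
Offset 6: leading byte 0xE2 = 11100010 → 3-byte char #3 = E2 8B A7.
Offset 9: leading byte 0x55 = 01010101 → 1-byte char #4 = 55.
Offset 10: leading byte 0x65 = 01100101 → 1-byte char #5 = 65.
Offset 11: leading byte 0xC5 = 11000101 → 2-byte char #6 = C5 9E.
Leading byte 0xC5 = 11000101 matches 110xxxxx → 2-byte sequence.
Byte 1: 0xC5 = 11000101, payload 00101 (5 bits).
Byte 2: 0x9E = 10011110 (10xxxxxx ✓), payload 011110.
Concatenate: 00101011110 = 0x15E (11 bits → U+015E).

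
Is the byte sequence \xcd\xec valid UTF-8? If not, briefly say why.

invalid (non-continuation byte where continuation expected)

Leading byte 0xCD = 11001101 → 2-byte form.
Byte 2 is 0xEC = 11101100, which is not 10xxxxxx — expected a continuation byte.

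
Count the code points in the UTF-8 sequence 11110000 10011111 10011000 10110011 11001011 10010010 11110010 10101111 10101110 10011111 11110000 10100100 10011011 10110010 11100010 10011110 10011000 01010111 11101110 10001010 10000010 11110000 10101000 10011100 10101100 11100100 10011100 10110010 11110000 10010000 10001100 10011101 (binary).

10

Byte at offset 0: 0xF0 = 11110000 → 4-byte char (#1). Advance 4.
Byte at offset 4: 0xCB = 11001011 → 2-byte char (#2). Advance 2.
Byte at offset 6: 0xF2 = 11110010 → 4-byte char (#3). Advance 4.
Byte at offset 10: 0xF0 = 11110000 → 4-byte char (#4). Advance 4.
Byte at offset 14: 0xE2 = 11100010 → 3-byte char (#5). Advance 3.
Byte at offset 17: 0x57 = 01010111 → 1-byte char (#6). Advance 1.
Byte at offset 18: 0xEE = 11101110 → 3-byte char (#7). Advance 3.
Byte at offset 21: 0xF0 = 11110000 → 4-byte char (#8). Advance 4.
Byte at offset 25: 0xE4 = 11100100 → 3-byte char (#9). Advance 3.
Byte at offset 28: 0xF0 = 11110000 → 4-byte char (#10). Advance 4.
Reached end at offset 32 after 10 code points.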